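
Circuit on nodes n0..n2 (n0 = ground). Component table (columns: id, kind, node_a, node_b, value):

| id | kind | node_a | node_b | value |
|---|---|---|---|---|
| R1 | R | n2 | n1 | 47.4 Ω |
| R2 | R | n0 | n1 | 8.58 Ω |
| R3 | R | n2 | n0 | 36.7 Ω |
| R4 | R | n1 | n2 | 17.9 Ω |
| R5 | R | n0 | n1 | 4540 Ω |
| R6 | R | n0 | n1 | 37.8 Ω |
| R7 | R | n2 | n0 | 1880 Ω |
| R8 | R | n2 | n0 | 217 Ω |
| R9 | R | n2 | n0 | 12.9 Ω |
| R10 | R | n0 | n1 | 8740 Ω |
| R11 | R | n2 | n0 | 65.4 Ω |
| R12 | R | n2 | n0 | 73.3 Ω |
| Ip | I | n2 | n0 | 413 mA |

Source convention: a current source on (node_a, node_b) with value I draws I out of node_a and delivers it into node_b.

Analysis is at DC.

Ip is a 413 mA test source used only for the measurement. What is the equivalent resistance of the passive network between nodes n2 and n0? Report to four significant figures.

R_eq = 5.293 Ω

MNA unknowns: 2 node voltages V₁..V_2
R1: Y=0.02110 on G[2,1]
R2: Y=0.1166 on G[0,1]
R3: Y=0.02725 on G[2,0]
R4: Y=0.05587 on G[1,2]
R5: Y=0.0002203 on G[0,1]
R6: Y=0.02646 on G[0,1]
R7: Y=0.0005319 on G[2,0]
R8: Y=0.004608 on G[2,0]
R9: Y=0.07752 on G[2,0]
R10: Y=0.0001144 on G[0,1]
R11: Y=0.01529 on G[2,0]
R12: Y=0.01364 on G[2,0]
Ip: z[2]−=0.413, z[0]+=0.413
solve → V1=-0.7637, V2=-2.186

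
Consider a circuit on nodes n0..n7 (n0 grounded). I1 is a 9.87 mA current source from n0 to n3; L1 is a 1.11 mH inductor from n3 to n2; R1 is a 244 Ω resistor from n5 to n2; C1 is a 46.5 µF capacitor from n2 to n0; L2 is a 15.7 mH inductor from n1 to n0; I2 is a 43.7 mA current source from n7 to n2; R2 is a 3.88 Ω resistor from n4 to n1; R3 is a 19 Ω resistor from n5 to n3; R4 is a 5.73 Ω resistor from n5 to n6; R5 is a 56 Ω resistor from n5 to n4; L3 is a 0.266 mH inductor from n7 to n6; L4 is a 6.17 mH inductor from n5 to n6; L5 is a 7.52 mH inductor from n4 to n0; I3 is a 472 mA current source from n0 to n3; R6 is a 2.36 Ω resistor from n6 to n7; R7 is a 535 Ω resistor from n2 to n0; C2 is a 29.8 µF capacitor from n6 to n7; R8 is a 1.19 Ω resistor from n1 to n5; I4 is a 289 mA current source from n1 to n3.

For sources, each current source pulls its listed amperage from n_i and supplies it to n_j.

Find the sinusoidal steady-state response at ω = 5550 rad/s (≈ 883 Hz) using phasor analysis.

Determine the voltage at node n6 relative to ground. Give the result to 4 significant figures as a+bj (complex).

Apply KCL at each of the 7 non-ground nodes and solve the resulting linear system.
Node n1: branches {L2, R2, R8, I4} → V_1 = -4.425-1.979j
Node n2: branches {L1, R1, C1, I2, R7} → V_2 = -0.5715-2.176j
Node n3: branches {I1, L1, R3, I3, I4} → V_3 = 0.3714+1.099j
Node n4: branches {R2, R5, L5} → V_4 = -4.206-2.333j
Node n5: branches {R1, R3, R4, R5, L4, R8} → V_5 = -4.175-1.810j
Node n6: branches {R4, L3, L4, R6, C2} → V_6 = -4.419-1.850j
Node n7: branches {I2, L3, R6, C2} → V_7 = -4.461-1.901j

-4.419-1.850j V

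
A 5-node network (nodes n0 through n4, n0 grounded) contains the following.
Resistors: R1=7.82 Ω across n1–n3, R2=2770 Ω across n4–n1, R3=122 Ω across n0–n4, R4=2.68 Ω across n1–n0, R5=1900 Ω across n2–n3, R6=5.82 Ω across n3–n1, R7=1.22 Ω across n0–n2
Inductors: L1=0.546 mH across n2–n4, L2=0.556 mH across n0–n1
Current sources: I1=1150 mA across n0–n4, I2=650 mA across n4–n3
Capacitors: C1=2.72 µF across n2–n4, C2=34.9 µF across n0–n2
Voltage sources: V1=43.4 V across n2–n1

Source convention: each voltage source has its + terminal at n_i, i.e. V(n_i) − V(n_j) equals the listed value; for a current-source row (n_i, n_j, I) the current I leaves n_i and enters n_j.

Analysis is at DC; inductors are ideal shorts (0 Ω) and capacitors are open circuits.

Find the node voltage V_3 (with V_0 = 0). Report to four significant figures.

Apply KCL at each of the 4 non-ground nodes and solve the resulting linear system.
Node n1: branches {R1, R2, R4, R6, L2, V1} → V_1 = 0.000
Node n2: branches {L1, C1, R5, C2, R7, V1} → V_2 = 43.40
Node n3: branches {R1, R5, I2, R6} → V_3 = 2.241
Node n4: branches {L1, I1, R2, C1, R3, I2} → V_4 = 43.40
Source currents: i(L1)=-0.1286, i(L2)=34.78, i(V1)=-35.47

2.241 V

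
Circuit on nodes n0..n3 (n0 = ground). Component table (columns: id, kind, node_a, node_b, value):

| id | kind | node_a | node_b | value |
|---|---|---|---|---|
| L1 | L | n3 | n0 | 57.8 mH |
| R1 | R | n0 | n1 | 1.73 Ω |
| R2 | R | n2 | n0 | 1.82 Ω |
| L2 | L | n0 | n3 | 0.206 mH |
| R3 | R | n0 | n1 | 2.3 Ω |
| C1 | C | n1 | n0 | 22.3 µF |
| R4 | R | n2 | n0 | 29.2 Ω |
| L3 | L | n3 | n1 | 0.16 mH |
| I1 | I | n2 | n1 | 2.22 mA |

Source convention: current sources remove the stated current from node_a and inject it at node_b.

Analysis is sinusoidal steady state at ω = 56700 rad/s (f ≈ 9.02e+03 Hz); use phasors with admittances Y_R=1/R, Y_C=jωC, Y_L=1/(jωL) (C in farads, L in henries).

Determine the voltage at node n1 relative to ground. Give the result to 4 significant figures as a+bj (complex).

0.0008977-0.001078j V

MNA unknowns: 3 node voltages V₁..V_3
L1: Y=0.000-0.0003051j on G[3,0]
R1: Y=0.5780+0.000j on G[0,1]
R2: Y=0.5495+0.000j on G[2,0]
L2: Y=0.000-0.08561j on G[0,3]
R3: Y=0.4348+0.000j on G[0,1]
C1: Y=0.000+1.264j on G[1,0]
R4: Y=0.03425+0.000j on G[2,0]
L3: Y=0.000-0.1102j on G[3,1]
I1: z[2]−=0.00222, z[1]+=0.00222
solve → V1=0.0008977-0.001078j, V2=-0.003803+0.000j, V3=0.0005045-0.0006057j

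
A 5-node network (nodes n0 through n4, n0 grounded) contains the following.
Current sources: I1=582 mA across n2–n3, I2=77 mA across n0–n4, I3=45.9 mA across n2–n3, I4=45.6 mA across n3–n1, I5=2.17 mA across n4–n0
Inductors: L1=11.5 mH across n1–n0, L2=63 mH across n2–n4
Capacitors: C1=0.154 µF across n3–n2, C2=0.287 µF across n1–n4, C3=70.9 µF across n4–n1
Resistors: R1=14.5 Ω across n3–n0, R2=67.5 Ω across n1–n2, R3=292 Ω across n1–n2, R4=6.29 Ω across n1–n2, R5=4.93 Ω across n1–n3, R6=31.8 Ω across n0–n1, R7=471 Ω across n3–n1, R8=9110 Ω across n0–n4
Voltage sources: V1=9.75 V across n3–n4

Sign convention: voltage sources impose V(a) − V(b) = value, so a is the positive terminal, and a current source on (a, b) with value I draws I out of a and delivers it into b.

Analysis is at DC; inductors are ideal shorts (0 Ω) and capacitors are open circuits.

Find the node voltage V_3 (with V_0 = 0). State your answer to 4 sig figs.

Apply KCL at each of the 4 non-ground nodes and solve the resulting linear system.
Node n1: branches {L1, I4, R2, R3, R4, R5, C2, R6, R7, C3} → V_1 = 0.000
Node n2: branches {I1, C1, I3, R2, L2, R3, R4} → V_2 = -5.854
Node n3: branches {I1, C1, R1, I3, I4, R5, R7, V1} → V_3 = 3.896
Node n4: branches {I2, L2, C2, I5, C3, R8, V1} → V_4 = -5.854
Source currents: i(L1)=-0.1932, i(L2)=0.4095, i(V1)=-0.4850

3.896 V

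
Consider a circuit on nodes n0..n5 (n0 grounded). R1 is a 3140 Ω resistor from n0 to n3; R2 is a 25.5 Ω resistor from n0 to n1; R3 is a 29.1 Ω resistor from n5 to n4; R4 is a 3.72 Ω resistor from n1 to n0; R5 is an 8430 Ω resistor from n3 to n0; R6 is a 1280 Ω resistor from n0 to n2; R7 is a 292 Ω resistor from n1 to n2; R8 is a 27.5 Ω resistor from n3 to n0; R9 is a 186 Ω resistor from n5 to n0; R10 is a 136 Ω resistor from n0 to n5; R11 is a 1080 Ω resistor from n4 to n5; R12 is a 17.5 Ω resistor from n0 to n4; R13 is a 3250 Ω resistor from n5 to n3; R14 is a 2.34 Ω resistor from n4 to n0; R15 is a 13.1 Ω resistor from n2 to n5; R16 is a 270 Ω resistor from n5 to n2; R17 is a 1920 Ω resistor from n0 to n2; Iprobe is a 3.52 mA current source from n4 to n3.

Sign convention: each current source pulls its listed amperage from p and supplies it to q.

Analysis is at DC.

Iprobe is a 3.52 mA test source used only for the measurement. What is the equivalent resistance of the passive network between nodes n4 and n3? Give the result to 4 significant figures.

R_eq = 28.94 Ω

MNA unknowns: 5 node voltages V₁..V_5
R1: Y=0.0003185 on G[0,3]
R2: Y=0.03922 on G[0,1]
R3: Y=0.03436 on G[5,4]
R4: Y=0.2688 on G[1,0]
R5: Y=0.0001186 on G[3,0]
R6: Y=0.0007813 on G[0,2]
R7: Y=0.003425 on G[1,2]
R8: Y=0.03636 on G[3,0]
R9: Y=0.005376 on G[5,0]
R10: Y=0.007353 on G[0,5]
R11: Y=0.0009259 on G[4,5]
R12: Y=0.05714 on G[0,4]
R13: Y=0.0003077 on G[5,3]
R14: Y=0.4274 on G[4,0]
R15: Y=0.07634 on G[2,5]
R16: Y=0.003704 on G[5,2]
R17: Y=0.0005208 on G[0,2]
Iprobe: z[4]−=0.00352, z[3]+=0.00352
solve → V1=-4.327e-05, V2=-0.003936, V3=0.09482, V4=-0.007055, V5=-0.004166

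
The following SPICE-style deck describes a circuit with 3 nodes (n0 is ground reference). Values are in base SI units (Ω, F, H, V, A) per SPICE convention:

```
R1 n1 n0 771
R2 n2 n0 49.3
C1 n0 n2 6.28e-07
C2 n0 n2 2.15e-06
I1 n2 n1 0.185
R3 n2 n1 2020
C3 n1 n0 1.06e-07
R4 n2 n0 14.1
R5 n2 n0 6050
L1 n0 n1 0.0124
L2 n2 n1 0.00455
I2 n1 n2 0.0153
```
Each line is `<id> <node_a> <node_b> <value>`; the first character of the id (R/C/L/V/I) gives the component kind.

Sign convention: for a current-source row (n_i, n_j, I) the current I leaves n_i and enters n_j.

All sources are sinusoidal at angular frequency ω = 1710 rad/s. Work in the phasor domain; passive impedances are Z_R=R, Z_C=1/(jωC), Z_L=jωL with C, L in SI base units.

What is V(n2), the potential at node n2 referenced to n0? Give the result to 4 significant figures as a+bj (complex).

-0.4444-0.1517j V

Apply KCL at each of the 2 non-ground nodes and solve the resulting linear system.
Node n1: branches {R1, I1, R3, C3, L1, L2, I2} → V_1 = -0.3163+0.8578j
Node n2: branches {R2, C1, C2, I1, R3, R4, R5, L2, I2} → V_2 = -0.4444-0.1517j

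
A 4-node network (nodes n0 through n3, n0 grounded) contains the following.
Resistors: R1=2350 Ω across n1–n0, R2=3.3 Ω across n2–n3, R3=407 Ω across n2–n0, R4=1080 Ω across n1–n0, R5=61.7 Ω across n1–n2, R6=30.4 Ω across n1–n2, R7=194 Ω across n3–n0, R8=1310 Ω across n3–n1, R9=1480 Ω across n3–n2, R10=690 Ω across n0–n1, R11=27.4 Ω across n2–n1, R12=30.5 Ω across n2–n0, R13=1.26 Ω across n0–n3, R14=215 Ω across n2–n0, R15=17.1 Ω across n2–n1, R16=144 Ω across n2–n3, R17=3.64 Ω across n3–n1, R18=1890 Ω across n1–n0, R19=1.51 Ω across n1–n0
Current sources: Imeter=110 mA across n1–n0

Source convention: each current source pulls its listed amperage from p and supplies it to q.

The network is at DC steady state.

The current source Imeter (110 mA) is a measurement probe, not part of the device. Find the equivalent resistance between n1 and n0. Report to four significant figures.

Apply KCL at each of the 3 non-ground nodes and solve the resulting linear system.
Node n1: branches {R1, R4, R5, R6, R8, R10, R11, R15, R17, R18, R19, Imeter} → V_1 = -0.1182
Node n2: branches {R2, R3, R5, R6, R9, R11, R12, R14, R15, R16} → V_2 = -0.05727
Node n3: branches {R2, R7, R8, R9, R13, R16, R17} → V_3 = -0.03636

R_eq = 1.075 Ω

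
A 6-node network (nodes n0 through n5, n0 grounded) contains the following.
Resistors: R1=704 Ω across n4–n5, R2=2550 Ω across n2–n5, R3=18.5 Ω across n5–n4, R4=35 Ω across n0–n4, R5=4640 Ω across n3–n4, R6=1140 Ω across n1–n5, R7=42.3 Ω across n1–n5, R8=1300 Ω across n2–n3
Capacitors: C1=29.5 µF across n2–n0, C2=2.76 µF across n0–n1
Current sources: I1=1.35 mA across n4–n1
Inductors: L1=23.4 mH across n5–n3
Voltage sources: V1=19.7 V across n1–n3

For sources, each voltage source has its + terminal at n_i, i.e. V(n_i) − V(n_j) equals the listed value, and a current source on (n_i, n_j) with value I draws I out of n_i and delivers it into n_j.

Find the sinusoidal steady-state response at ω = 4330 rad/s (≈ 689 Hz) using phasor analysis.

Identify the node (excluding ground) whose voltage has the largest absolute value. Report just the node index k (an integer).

MNA unknowns: 5 node voltages V₁..V_5 plus 1 source current (V1)
R1: Y=0.001420+0.000j on G[4,5]
R2: Y=0.0003922+0.000j on G[2,5]
R3: Y=0.05405+0.000j on G[5,4]
R4: Y=0.02857+0.000j on G[0,4]
R5: Y=0.0002155+0.000j on G[3,4]
R6: Y=0.0008772+0.000j on G[1,5]
C1: Y=0.000+0.1277j on G[2,0]
I1: z[4]−=0.00135, z[1]+=0.00135
L1: Y=0.000-0.009870j on G[5,3]
R7: Y=0.02364+0.000j on G[1,5]
R8: Y=0.0007692+0.000j on G[2,3]
C2: Y=0.000+0.01195j on G[0,1]
V1: row V1−V3=19.7, i_V1 at 1,3
solve → V1=-1.509-5.415j, V2=-0.03020+0.1349j, V3=-21.21-5.415j, V4=-1.662+0.7663j, V5=-2.418+1.185j
aux → i_V1=-0.08565+0.1799j

3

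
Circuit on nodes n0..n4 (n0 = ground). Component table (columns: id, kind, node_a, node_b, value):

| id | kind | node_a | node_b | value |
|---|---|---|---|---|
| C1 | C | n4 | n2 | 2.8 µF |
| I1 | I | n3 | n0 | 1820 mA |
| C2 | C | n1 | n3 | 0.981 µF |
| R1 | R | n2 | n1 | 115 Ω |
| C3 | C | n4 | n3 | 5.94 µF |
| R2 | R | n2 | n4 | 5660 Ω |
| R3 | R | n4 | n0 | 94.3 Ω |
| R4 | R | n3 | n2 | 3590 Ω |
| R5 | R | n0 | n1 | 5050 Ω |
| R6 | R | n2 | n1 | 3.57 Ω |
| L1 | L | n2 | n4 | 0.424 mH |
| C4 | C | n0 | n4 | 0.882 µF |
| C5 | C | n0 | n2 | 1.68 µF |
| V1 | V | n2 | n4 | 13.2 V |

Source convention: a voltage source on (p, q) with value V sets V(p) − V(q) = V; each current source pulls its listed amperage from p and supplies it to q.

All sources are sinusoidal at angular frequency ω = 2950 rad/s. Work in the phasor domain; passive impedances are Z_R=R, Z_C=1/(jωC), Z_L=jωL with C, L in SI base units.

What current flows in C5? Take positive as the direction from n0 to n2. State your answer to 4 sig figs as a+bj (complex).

Element admittances at ω=2950 rad/s:
  Y(C1) = 0.000+0.008260j S between n4,n2
  I1: injects 1.82 A into n0 (from n3)
  Y(C2) = 0.000+0.002894j S between n1,n3
  Y(R1) = 0.008696+0.000j S between n2,n1
  Y(C3) = 0.000+0.01752j S between n4,n3
  Y(R2) = 0.0001767+0.000j S between n2,n4
  Y(R3) = 0.01060+0.000j S between n4,n0
  Y(R4) = 0.0002786+0.000j S between n3,n2
  Y(R5) = 0.0001980+0.000j S between n0,n1
  Y(R6) = 0.2801+0.000j S between n2,n1
  Y(L1) = 0.000-0.7995j S between n2,n4
  Y(C4) = 0.000+0.002602j S between n0,n4
  Y(C5) = 0.000+0.004956j S between n0,n2
  V1: constraint V(n2)−V(n4) = 13.2
Assemble and solve the 5×5 MNA system:
  V(n1)=-103.7+75.01j  V(n2)=-102.9+75.18j  V(n3)=-115.6+164.1j  V(n4)=-116.1+75.18j
  i(V1)=0.1294+10.93j

0.3726+0.5100j A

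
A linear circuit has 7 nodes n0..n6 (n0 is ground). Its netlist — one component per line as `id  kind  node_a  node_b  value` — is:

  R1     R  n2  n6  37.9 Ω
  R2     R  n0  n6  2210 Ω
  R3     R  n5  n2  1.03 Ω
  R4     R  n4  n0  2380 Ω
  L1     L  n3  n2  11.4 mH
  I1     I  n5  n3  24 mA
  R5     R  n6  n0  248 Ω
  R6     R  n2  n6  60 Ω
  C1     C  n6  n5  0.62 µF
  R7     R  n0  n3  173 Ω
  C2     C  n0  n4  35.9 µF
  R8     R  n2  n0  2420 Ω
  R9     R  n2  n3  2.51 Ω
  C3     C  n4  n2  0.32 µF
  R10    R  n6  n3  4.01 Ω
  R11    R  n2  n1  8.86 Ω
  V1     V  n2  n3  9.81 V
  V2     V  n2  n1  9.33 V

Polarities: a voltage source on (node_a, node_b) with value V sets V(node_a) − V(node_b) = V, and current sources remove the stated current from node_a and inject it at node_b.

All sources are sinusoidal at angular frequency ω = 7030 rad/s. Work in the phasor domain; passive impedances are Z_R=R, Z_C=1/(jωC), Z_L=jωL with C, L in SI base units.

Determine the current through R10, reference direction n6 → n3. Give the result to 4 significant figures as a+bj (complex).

MNA unknowns: 6 node voltages V₁..V_6 plus 2 source currents (V1, V2)
R1: Y=0.02639+0.000j on G[2,6]
R2: Y=0.0004525+0.000j on G[0,6]
R3: Y=0.9709+0.000j on G[5,2]
R4: Y=0.0004202+0.000j on G[4,0]
L1: Y=0.000-0.01248j on G[3,2]
I1: z[5]−=0.024, z[3]+=0.024
R5: Y=0.004032+0.000j on G[6,0]
R6: Y=0.01667+0.000j on G[2,6]
C1: Y=0.000+0.004359j on G[6,5]
R7: Y=0.005780+0.000j on G[0,3]
C2: Y=0.000+0.2524j on G[0,4]
R8: Y=0.0004132+0.000j on G[2,0]
R9: Y=0.3984+0.000j on G[2,3]
C3: Y=0.000+0.002250j on G[4,2]
R10: Y=0.2494+0.000j on G[6,3]
R11: Y=0.1129+0.000j on G[2,1]
V1: row V2−V3=9.81, i_V1 at 2,3
V2: row V2−V1=9.33, i_V2 at 2,1
solve → V1=-0.8881-1.826j, V2=8.442-1.826j, V3=-1.368-1.826j, V4=0.07461-0.01601j, V5=8.416-1.863j, V6=0.07774-1.676j
aux → i_V1=-4.301+0.07445j, i_V2=-1.053+0.000j

0.3606+0.03740j A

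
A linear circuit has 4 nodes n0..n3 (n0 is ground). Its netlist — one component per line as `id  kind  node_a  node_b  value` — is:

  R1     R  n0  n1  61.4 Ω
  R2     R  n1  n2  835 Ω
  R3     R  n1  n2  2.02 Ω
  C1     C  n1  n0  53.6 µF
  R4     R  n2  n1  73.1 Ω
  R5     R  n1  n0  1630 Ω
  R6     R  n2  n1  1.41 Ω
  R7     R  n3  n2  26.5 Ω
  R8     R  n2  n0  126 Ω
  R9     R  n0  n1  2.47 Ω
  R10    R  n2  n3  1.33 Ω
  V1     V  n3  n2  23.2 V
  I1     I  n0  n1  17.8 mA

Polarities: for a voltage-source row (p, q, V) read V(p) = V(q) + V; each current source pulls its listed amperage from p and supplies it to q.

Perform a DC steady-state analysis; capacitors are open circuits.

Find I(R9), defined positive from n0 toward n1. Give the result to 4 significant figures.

-0.01677 A

Apply KCL at each of the 3 non-ground nodes and solve the resulting linear system.
Node n1: branches {R1, R2, R3, C1, R4, R5, R6, R9, I1} → V_1 = 0.04143
Node n2: branches {R2, R3, R4, R6, R7, R8, R10, V1} → V_2 = 0.04116
Node n3: branches {R7, R10, V1} → V_3 = 23.24
Source currents: i(V1)=-18.32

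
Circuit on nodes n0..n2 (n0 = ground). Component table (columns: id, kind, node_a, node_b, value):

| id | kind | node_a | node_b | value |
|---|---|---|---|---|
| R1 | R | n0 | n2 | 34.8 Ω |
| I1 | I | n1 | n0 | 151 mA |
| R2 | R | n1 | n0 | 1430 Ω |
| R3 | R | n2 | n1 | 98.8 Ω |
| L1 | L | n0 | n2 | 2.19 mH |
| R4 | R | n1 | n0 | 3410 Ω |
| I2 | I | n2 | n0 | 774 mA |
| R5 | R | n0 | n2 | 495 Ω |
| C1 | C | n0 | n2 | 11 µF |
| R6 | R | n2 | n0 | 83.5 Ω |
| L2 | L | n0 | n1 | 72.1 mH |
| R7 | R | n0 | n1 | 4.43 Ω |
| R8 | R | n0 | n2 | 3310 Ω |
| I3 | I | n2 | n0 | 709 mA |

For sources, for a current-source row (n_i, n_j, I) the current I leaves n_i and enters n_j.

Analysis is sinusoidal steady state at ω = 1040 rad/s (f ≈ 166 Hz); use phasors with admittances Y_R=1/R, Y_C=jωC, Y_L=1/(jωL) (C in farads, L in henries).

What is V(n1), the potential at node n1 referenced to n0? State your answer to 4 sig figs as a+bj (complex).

Apply KCL at each of the 2 non-ground nodes and solve the resulting linear system.
Node n1: branches {I1, R2, R3, R4, L2, R7} → V_1 = -0.6453-0.1829j
Node n2: branches {R1, R3, L1, I2, R5, C1, R6, R8, I3} → V_2 = -0.4221-3.431j

-0.6453-0.1829j V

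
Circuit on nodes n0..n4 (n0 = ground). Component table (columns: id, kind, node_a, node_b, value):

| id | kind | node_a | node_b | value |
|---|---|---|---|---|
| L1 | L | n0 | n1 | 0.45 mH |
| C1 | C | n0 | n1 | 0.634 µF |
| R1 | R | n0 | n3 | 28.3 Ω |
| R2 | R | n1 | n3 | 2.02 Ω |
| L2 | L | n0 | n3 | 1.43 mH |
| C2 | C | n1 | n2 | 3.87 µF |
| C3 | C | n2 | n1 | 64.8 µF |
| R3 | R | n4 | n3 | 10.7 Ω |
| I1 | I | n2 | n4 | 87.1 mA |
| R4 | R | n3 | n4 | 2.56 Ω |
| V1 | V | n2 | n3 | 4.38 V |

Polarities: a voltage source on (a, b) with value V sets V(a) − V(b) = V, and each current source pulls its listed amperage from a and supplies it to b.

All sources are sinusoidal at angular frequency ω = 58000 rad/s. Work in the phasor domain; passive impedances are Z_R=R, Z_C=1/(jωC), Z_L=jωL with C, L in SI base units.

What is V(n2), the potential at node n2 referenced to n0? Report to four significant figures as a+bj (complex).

4.296+0.1562j V

Element admittances at ω=58000 rad/s:
  Y(L1) = 0.000-0.03831j S between n0,n1
  Y(C1) = 0.000+0.03677j S between n0,n1
  Y(R1) = 0.03534+0.000j S between n0,n3
  Y(R2) = 0.4950+0.000j S between n1,n3
  Y(L2) = 0.000-0.01206j S between n0,n3
  Y(C2) = 0.000+0.2245j S between n1,n2
  Y(C3) = 0.000+3.758j S between n2,n1
  Y(R3) = 0.09346+0.000j S between n4,n3
  I1: injects 0.0871 A into n4 (from n2)
  Y(R4) = 0.3906+0.000j S between n3,n4
  V1: constraint V(n2)−V(n3) = 4.38
Assemble and solve the 5×5 MNA system:
  V(n1)=4.231+0.6928j  V(n2)=4.296+0.1562j  V(n3)=-0.08352+0.1562j  V(n4)=0.09640+0.1562j
  i(V1)=-2.224-0.2591j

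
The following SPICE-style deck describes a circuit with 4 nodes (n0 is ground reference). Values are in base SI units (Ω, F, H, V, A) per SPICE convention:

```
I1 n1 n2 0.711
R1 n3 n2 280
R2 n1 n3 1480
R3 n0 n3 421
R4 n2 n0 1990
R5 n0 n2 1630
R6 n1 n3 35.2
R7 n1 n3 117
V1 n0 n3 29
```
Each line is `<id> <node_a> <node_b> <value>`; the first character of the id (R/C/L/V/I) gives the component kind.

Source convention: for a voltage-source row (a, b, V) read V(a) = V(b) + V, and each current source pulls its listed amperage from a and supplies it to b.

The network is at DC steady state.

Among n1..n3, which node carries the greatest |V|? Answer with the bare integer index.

Apply KCL at each of the 3 non-ground nodes and solve the resulting linear system.
Node n1: branches {I1, R2, R6, R7} → V_1 = -47.89
Node n2: branches {I1, R1, R4, R5} → V_2 = 129.6
Node n3: branches {R1, R2, R3, R6, R7, V1} → V_3 = -29.00
Source currents: i(V1)=0.07574

2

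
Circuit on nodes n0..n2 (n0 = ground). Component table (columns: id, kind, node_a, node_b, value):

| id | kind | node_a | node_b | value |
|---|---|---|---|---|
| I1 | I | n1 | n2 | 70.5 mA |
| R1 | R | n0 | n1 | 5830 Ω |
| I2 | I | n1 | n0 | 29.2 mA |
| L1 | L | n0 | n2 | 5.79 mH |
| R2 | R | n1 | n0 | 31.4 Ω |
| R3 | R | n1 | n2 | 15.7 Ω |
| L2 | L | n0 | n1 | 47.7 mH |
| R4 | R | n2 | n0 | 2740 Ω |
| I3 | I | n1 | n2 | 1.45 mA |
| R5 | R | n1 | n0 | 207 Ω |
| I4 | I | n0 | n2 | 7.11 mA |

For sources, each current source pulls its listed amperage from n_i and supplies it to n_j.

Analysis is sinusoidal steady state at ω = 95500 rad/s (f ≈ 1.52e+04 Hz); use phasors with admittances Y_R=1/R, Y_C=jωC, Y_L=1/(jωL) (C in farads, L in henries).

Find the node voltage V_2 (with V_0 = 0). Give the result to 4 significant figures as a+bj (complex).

0.6284+0.04436j V

Apply KCL at each of the 2 non-ground nodes and solve the resulting linear system.
Node n1: branches {I1, R1, I2, R2, R3, L2, I3, R5} → V_1 = -0.6080+0.02678j
Node n2: branches {I1, L1, R3, R4, I3, I4} → V_2 = 0.6284+0.04436j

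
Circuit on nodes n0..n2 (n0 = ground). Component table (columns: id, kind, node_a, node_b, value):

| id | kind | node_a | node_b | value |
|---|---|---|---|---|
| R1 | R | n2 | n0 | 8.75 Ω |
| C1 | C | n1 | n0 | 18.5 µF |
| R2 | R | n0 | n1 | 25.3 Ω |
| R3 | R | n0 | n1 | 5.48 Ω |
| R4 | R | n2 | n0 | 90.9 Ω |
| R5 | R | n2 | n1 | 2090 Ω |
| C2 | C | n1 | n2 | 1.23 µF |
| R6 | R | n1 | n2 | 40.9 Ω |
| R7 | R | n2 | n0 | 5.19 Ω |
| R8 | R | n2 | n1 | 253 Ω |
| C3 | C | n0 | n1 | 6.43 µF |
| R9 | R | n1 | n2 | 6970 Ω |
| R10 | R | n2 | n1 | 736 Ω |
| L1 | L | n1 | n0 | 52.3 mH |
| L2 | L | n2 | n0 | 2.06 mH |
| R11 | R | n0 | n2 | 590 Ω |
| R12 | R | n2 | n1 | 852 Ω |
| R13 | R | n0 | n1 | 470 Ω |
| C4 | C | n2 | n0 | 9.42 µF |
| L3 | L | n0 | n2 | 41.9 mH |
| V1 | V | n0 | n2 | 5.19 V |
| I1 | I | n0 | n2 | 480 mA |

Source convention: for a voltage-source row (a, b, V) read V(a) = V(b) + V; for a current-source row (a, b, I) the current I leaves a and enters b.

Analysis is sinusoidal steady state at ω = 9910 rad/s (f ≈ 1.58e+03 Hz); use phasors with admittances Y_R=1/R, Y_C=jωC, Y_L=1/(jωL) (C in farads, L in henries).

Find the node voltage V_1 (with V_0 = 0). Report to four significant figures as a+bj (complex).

-0.4419+0.1973j V

Element admittances at ω=9910 rad/s:
  Y(R1) = 0.1143+0.000j S between n2,n0
  Y(C1) = 0.000+0.1833j S between n1,n0
  Y(R2) = 0.03953+0.000j S between n0,n1
  Y(R3) = 0.1825+0.000j S between n0,n1
  Y(R4) = 0.01100+0.000j S between n2,n0
  Y(R5) = 0.0004785+0.000j S between n2,n1
  Y(C2) = 0.000+0.01219j S between n1,n2
  Y(R6) = 0.02445+0.000j S between n1,n2
  Y(R7) = 0.1927+0.000j S between n2,n0
  Y(R8) = 0.003953+0.000j S between n2,n1
  Y(C3) = 0.000+0.06372j S between n0,n1
  Y(R9) = 0.0001435+0.000j S between n1,n2
  Y(R10) = 0.001359+0.000j S between n2,n1
  Y(L1) = 0.000-0.001929j S between n1,n0
  Y(L2) = 0.000-0.04898j S between n2,n0
  Y(R11) = 0.001695+0.000j S between n0,n2
  Y(R12) = 0.001174+0.000j S between n2,n1
  Y(R13) = 0.002128+0.000j S between n0,n1
  Y(C4) = 0.000+0.09335j S between n2,n0
  Y(L3) = 0.000-0.002408j S between n0,n2
  V1: constraint V(n0)−V(n2) = 5.19
  I1: injects 0.48 A into n2 (from n0)
Assemble and solve the 3×3 MNA system:
  V(n1)=-0.4419+0.1973j  V(n2)=-5.190+0.000j
  i(V1)=-2.286-0.2819j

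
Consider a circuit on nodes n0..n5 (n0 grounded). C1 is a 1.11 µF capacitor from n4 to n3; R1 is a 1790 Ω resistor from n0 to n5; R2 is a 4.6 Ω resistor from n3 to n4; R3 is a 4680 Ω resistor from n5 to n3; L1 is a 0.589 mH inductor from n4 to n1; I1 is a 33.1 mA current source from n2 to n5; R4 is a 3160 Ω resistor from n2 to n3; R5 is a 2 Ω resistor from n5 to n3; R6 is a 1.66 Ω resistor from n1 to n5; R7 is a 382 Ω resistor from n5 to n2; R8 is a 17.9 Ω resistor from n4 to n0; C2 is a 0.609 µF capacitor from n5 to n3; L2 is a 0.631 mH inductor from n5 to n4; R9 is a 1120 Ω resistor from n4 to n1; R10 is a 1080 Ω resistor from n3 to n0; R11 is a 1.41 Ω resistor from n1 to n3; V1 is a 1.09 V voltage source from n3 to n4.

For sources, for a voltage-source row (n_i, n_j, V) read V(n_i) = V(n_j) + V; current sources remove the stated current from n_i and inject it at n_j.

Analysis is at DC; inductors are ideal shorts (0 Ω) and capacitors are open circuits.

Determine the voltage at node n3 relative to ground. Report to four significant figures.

Element admittances at DC:
  Y(C1) = 0.000 S between n4,n3
  Y(R1) = 0.0005587 S between n0,n5
  Y(R2) = 0.2174 S between n3,n4
  Y(R3) = 0.0002137 S between n5,n3
  L1: short n4↔n1 (DC inductor)
  I1: injects 0.0331 A into n5 (from n2)
  Y(R4) = 0.0003165 S between n2,n3
  Y(R5) = 0.5000 S between n5,n3
  Y(R6) = 0.6024 S between n1,n5
  Y(R7) = 0.002618 S between n5,n2
  Y(R8) = 0.05587 S between n4,n0
  Y(C2) = 0.000 S between n5,n3
  L2: short n5↔n4 (DC inductor)
  Y(R9) = 0.0008929 S between n4,n1
  Y(R10) = 0.0009259 S between n3,n0
  Y(R11) = 0.7092 S between n1,n3
  V1: constraint V(n3)−V(n4) = 1.09
Assemble and solve the 8×8 MNA system:
  V(n1)=-0.01760  V(n2)=-11.18  V(n3)=1.072  V(n4)=-0.01760  V(n5)=-0.01760
  i(L1)=-0.7730  i(L2)=0.5491  i(V1)=-1.560

1.072 V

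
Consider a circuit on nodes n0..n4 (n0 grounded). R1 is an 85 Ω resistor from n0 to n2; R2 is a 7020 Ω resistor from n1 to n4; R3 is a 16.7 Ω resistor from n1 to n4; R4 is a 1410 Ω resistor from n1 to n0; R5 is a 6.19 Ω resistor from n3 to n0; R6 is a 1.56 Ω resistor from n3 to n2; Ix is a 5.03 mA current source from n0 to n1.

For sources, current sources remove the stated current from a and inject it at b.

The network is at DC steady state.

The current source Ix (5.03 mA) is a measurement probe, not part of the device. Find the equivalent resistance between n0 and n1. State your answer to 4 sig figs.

R_eq = 1410. Ω

Apply KCL at each of the 4 non-ground nodes and solve the resulting linear system.
Node n1: branches {R2, R3, R4, Ix} → V_1 = 7.092
Node n2: branches {R1, R6} → V_2 = 0.000
Node n3: branches {R5, R6} → V_3 = 0.000
Node n4: branches {R2, R3} → V_4 = 7.092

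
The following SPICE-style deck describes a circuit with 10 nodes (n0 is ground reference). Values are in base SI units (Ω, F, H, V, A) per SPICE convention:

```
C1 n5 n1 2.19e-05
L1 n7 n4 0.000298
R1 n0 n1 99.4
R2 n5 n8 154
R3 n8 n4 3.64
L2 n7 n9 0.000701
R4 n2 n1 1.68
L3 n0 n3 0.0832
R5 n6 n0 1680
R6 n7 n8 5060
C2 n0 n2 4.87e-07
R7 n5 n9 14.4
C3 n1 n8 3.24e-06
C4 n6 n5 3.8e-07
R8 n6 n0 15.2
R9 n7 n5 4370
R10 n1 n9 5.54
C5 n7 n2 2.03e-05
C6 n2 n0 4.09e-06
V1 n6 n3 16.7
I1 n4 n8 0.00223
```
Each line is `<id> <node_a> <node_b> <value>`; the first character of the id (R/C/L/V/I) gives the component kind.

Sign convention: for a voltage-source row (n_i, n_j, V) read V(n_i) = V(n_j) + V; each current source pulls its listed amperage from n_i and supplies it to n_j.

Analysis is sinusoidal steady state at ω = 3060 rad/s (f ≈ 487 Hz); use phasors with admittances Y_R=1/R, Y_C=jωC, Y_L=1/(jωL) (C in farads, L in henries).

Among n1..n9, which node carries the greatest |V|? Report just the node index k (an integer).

3

Element admittances at ω=3060 rad/s:
  Y(C1) = 0.000+0.06701j S between n5,n1
  Y(L1) = 0.000-1.097j S between n7,n4
  Y(R1) = 0.01006+0.000j S between n0,n1
  Y(R2) = 0.006494+0.000j S between n5,n8
  Y(R3) = 0.2747+0.000j S between n8,n4
  Y(L2) = 0.000-0.4662j S between n7,n9
  Y(R4) = 0.5952+0.000j S between n2,n1
  Y(L3) = 0.000-0.003928j S between n0,n3
  Y(R5) = 0.0005952+0.000j S between n6,n0
  Y(R6) = 0.0001976+0.000j S between n7,n8
  Y(C2) = 0.000+0.001490j S between n0,n2
  Y(R7) = 0.06944+0.000j S between n5,n9
  Y(C3) = 0.000+0.009914j S between n1,n8
  Y(C4) = 0.000+0.001163j S between n6,n5
  Y(R8) = 0.06579+0.000j S between n6,n0
  Y(R9) = 0.0002288+0.000j S between n7,n5
  Y(R10) = 0.1805+0.000j S between n1,n9
  Y(C5) = 0.000+0.06212j S between n7,n2
  Y(C6) = 0.000+0.01252j S between n2,n0
  V1: constraint V(n6)−V(n3) = 16.7
  I1: injects 0.00223 A into n8 (from n4)
Assemble and solve the 10×10 MNA system:
  V(n1)=0.03657-0.04996j  V(n2)=0.03578-0.05059j  V(n3)=-16.66-0.9856j  V(n4)=0.03794-0.05442j  V(n5)=0.04342-0.05987j  V(n6)=0.04210-0.9856j  V(n7)=0.03783-0.05436j  V(n8)=0.04582-0.05487j  V(n9)=0.03729-0.05372j
  i(V1)=-0.003871+0.06543j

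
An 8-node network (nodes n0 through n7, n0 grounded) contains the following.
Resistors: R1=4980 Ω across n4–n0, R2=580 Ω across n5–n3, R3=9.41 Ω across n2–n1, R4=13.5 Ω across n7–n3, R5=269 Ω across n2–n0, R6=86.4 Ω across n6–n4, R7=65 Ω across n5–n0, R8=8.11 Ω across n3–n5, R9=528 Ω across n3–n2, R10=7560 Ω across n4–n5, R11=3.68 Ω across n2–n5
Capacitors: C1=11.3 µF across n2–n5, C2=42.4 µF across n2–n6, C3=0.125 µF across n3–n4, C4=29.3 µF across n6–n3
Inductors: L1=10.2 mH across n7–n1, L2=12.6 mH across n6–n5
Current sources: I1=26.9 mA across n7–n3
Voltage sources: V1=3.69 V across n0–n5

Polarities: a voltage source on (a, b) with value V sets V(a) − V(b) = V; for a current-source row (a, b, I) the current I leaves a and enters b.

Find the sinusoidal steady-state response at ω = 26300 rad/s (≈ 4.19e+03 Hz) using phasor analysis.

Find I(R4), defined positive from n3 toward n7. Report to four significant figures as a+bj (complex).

Apply KCL at each of the 7 non-ground nodes and solve the resulting linear system.
Node n1: branches {L1, R3} → V_1 = -3.668-0.005509j
Node n2: branches {C1, C2, R3, R5, R9, R11} → V_2 = -3.668-0.01814j
Node n3: branches {R2, C3, R4, R8, R9, C4, I1} → V_3 = -3.667-0.01273j
Node n4: branches {R1, C3, R6, R10} → V_4 = -3.611-0.03129j
Node n5: branches {C1, R2, L2, R7, R8, R10, R11, V1} → V_5 = -3.690+0.000j
Node n6: branches {C2, L2, R6, C4} → V_6 = -3.667-0.01630j
Node n7: branches {L1, R4, I1} → V_7 = -4.029-0.03085j
Source currents: i(V1)=-0.07113-7.373e-05j

0.02681+0.001343j A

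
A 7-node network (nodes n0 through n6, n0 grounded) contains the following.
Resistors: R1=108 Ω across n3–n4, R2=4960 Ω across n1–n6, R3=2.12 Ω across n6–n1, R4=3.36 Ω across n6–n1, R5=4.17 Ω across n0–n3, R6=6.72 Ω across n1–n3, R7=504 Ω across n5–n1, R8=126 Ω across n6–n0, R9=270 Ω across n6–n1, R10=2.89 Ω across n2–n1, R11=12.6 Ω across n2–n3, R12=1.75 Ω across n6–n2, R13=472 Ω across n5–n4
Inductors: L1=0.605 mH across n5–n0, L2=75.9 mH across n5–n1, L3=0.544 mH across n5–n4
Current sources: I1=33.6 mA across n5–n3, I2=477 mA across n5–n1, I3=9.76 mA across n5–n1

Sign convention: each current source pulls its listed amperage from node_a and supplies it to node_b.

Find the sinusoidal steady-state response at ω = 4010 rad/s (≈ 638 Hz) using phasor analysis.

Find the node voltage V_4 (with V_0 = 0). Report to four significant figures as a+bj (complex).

Element admittances at ω=4010 rad/s:
  Y(R1) = 0.009259+0.000j S between n3,n4
  Y(R2) = 0.0002016+0.000j S between n1,n6
  Y(L1) = 0.000-0.4122j S between n5,n0
  Y(R3) = 0.4717+0.000j S between n6,n1
  Y(R4) = 0.2976+0.000j S between n6,n1
  Y(R5) = 0.2398+0.000j S between n0,n3
  Y(L2) = 0.000-0.003286j S between n5,n1
  Y(R6) = 0.1488+0.000j S between n1,n3
  I1: injects 0.0336 A into n3 (from n5)
  Y(R7) = 0.001984+0.000j S between n5,n1
  Y(R8) = 0.007937+0.000j S between n6,n0
  I2: injects 0.477 A into n1 (from n5)
  Y(L3) = 0.000-0.4584j S between n5,n4
  Y(R9) = 0.003704+0.000j S between n6,n1
  Y(R10) = 0.3460+0.000j S between n2,n1
  Y(R11) = 0.07937+0.000j S between n2,n3
  Y(R12) = 0.5714+0.000j S between n6,n2
  Y(R13) = 0.002119+0.000j S between n5,n4
  I3: injects 0.00976 A into n1 (from n5)
Assemble and solve the 6×6 MNA system:
  V(n1)=3.947+0.04452j  V(n2)=3.716+0.03945j  V(n3)=1.919-0.001880j  V(n4)=-0.02330-1.151j  V(n5)=-0.0002830-1.190j  V(n6)=3.826+0.04212j

-0.02330-1.151j V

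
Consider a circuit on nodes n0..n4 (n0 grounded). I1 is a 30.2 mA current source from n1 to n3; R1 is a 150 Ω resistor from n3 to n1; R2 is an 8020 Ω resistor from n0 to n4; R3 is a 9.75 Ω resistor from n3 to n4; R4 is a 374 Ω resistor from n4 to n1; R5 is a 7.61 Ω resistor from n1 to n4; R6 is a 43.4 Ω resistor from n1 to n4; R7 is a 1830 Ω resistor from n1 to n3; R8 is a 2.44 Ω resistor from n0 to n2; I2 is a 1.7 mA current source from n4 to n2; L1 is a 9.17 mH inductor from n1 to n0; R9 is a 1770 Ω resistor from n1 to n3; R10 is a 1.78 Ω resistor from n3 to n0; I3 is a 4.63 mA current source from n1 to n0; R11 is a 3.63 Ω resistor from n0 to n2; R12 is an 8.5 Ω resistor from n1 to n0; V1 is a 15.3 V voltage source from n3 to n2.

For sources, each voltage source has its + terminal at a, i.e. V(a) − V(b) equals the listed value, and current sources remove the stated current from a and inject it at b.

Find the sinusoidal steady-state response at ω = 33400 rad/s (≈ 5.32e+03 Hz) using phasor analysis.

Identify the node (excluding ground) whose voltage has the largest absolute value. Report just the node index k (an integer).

3

MNA unknowns: 4 node voltages V₁..V_4 plus 1 source current (V1)
I1: z[1]−=0.0302, z[3]+=0.0302
R1: Y=0.006667+0.000j on G[3,1]
R2: Y=0.0001247+0.000j on G[0,4]
R3: Y=0.1026+0.000j on G[3,4]
R4: Y=0.002674+0.000j on G[4,1]
R5: Y=0.1314+0.000j on G[1,4]
R6: Y=0.02304+0.000j on G[1,4]
R7: Y=0.0005464+0.000j on G[1,3]
R8: Y=0.4098+0.000j on G[0,2]
I2: z[4]−=0.0017, z[2]+=0.0017
L1: Y=0.000-0.003265j on G[1,0]
R9: Y=0.0005650+0.000j on G[1,3]
R10: Y=0.5618+0.000j on G[3,0]
I3: z[1]−=0.00463, z[0]+=0.00463
R11: Y=0.2755+0.000j on G[0,2]
R12: Y=0.1176+0.000j on G[1,0]
V1: row V3−V2=15.3, i_V1 at 3,2
solve → V1=2.836+0.05038j, V2=-7.164+0.002670j, V3=8.136+0.002670j, V4=4.920+0.03152j
aux → i_V1=-4.911+0.001830j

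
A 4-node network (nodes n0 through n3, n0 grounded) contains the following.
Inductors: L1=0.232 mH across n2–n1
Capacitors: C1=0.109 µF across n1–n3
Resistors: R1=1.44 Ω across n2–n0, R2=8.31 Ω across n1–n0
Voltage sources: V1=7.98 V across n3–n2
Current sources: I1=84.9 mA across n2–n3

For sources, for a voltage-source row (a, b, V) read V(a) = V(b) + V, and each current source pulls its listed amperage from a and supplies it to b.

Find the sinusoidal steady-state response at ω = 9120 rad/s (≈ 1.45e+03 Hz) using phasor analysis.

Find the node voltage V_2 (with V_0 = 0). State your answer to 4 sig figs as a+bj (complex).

MNA unknowns: 3 node voltages V₁..V_3 plus 1 source current (V1)
L1: Y=0.000-0.4726j on G[2,1]
C1: Y=0.000+0.0009941j on G[1,3]
R1: Y=0.6944+0.000j on G[2,0]
R2: Y=0.1203+0.000j on G[1,0]
V1: row V3−V2=7.98, i_V1 at 3,2
I1: z[2]−=0.0849, z[3]+=0.0849
solve → V1=-0.01369+0.002977j, V2=0.002372-0.0005158j, V3=7.982-0.0005158j
aux → i_V1=0.08490-0.007949j

0.002372-0.0005158j V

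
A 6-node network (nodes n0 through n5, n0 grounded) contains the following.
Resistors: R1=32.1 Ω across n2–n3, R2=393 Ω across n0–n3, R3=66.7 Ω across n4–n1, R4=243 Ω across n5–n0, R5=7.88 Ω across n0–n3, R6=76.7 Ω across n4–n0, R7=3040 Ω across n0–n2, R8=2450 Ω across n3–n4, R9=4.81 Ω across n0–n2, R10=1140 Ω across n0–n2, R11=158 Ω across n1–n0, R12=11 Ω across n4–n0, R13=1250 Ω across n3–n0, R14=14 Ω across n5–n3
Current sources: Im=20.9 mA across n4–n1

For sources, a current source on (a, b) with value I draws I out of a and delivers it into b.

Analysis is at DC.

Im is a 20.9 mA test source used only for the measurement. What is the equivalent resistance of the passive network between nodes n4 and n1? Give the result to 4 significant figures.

R_eq = 47.71 Ω

MNA unknowns: 5 node voltages V₁..V_5
R1: Y=0.03115 on G[2,3]
R2: Y=0.002545 on G[0,3]
R3: Y=0.01499 on G[4,1]
R4: Y=0.004115 on G[5,0]
R5: Y=0.1269 on G[0,3]
R6: Y=0.01304 on G[4,0]
R7: Y=0.0003289 on G[0,2]
R8: Y=0.0004082 on G[3,4]
R9: Y=0.2079 on G[0,2]
R10: Y=0.0008772 on G[0,2]
R11: Y=0.006329 on G[1,0]
R12: Y=0.09091 on G[4,0]
R13: Y=0.0008000 on G[3,0]
R14: Y=0.07143 on G[5,3]
Im: z[4]−=0.0209, z[1]+=0.0209
solve → V1=0.9401, V2=-1.867e-05, V3=-0.0001440, V4=-0.05702, V5=-0.0001361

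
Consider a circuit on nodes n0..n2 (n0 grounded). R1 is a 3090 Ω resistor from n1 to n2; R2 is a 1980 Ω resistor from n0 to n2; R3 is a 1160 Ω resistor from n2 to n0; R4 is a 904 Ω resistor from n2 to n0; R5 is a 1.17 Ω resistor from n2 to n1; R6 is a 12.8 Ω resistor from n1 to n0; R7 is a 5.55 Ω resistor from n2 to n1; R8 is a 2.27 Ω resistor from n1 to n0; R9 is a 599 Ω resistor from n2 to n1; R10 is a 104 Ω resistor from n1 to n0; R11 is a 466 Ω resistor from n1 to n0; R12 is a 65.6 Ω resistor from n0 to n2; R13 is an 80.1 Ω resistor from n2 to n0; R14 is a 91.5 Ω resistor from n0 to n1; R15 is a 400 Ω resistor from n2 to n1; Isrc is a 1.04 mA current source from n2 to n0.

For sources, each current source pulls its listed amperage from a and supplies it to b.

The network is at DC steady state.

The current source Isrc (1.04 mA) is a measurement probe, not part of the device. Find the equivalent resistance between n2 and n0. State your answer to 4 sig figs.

Apply KCL at each of the 2 non-ground nodes and solve the resulting linear system.
Node n1: branches {R1, R5, R6, R7, R8, R9, R10, R11, R14, R15} → V_1 = -0.001771
Node n2: branches {R1, R2, R3, R4, R5, R7, R9, R12, R13, R15, Isrc} → V_2 = -0.002693

R_eq = 2.590 Ω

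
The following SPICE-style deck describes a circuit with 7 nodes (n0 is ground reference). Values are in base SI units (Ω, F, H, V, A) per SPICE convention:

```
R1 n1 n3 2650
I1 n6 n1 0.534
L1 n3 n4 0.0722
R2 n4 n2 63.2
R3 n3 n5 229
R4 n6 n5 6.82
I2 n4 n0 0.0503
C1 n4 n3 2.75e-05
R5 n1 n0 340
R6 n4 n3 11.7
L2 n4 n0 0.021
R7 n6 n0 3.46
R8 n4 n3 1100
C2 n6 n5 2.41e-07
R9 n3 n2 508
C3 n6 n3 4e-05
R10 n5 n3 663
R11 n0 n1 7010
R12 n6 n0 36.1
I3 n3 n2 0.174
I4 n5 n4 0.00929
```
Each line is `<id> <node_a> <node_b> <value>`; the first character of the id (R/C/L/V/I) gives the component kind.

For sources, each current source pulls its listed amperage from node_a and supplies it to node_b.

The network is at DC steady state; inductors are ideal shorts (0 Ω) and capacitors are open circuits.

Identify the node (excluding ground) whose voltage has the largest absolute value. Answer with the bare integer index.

MNA unknowns: 6 node voltages V₁..V_6 plus 2 source currents (L1, L2)
R1: Y=0.0003774 on G[1,3]
I1: z[6]−=0.534, z[1]+=0.534
L1: row V3−V4=0, i_L1 at 3,4
R2: Y=0.01582 on G[4,2]
R3: Y=0.004367 on G[3,5]
R4: Y=0.1466 on G[6,5]
I2: z[4]−=0.0503, z[0]+=0.0503
C1: Y=0.000 on G[4,3]
R5: Y=0.002941 on G[1,0]
R6: Y=0.08547 on G[4,3]
L2: row V4−V0=0, i_L2 at 4,0
R7: Y=0.2890 on G[6,0]
R8: Y=0.0009091 on G[4,3]
C2: Y=0.000 on G[6,5]
R9: Y=0.001969 on G[3,2]
C3: Y=0.000 on G[6,3]
R10: Y=0.001508 on G[5,3]
R11: Y=0.0001427 on G[0,1]
R12: Y=0.02770 on G[6,0]
I3: z[3]−=0.174, z[2]+=0.174
I4: z[5]−=0.00929, z[4]+=0.00929
solve → V1=154.3, V2=9.780, V3=0.000, V4=0.000, V5=-1.680, V6=-1.684
aux → i_L1=-0.1064, i_L2=0.007338

1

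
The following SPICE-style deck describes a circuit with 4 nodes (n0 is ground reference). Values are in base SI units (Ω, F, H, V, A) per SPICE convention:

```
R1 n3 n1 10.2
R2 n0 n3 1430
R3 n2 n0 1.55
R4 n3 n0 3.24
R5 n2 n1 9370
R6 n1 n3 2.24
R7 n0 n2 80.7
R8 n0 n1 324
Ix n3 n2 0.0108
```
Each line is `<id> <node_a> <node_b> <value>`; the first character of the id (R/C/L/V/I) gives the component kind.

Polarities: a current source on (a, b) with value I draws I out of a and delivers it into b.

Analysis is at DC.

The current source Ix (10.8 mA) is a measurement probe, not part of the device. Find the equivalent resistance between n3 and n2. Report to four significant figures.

R_eq = 4.719 Ω

MNA unknowns: 3 node voltages V₁..V_3
R1: Y=0.09804 on G[3,1]
R2: Y=0.0006993 on G[0,3]
R3: Y=0.6452 on G[2,0]
R4: Y=0.3086 on G[3,0]
R5: Y=0.0001067 on G[2,1]
R6: Y=0.4464 on G[1,3]
R7: Y=0.01239 on G[0,2]
R8: Y=0.003086 on G[0,1]
Ix: z[3]−=0.0108, z[2]+=0.0108
solve → V1=-0.03435, V2=0.01642, V3=-0.03455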